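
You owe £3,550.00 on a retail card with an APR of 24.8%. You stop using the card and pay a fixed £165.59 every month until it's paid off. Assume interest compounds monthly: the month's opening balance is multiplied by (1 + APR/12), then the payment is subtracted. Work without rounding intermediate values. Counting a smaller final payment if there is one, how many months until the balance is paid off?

29 payments

Monthly rate r = 24.8%/12 = 2.06667% = 0.0206667.
Recurrence: B ← B·(1+r) − £165.59.
Month 1: interest £73.37; balance after payment £3,457.78.
Month 2: interest £71.46; balance after payment £3,363.65.
Closed form: n = −ln(1 − rB₀/P)/ln(1+r) = −ln(0.55694)/ln(1.02067) ≈ 28.613, so the balance reaches zero during payment 29.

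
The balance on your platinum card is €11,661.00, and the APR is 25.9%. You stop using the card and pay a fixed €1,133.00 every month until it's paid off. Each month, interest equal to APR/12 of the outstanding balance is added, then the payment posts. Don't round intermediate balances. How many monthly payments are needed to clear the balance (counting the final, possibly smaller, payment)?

Monthly rate r = 25.9%/12 = 2.15833% = 0.0215833.
Recurrence: B ← B·(1+r) − €1,133.00.
Month 1: interest €251.68; balance after payment €10,779.68.
Month 2: interest €232.66; balance after payment €9,879.34.
Closed form: n = −ln(1 − rB₀/P)/ln(1+r) = −ln(0.77786)/ln(1.02158) ≈ 11.764, so the balance reaches zero during payment 12.

12 payments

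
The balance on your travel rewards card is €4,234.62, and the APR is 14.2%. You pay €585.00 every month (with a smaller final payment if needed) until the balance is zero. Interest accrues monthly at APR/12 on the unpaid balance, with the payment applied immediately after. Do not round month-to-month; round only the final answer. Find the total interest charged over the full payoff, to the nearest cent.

Monthly rate r = 14.2%/12 = 1.18333% = 0.0118333.
Payoff takes n = ⌈−ln(1 − rB₀/P)/ln(1+r)⌉ = ⌈7.612⌉ = 8 payments; the last is €359.01.
Total paid = 7·€585.00 + €359.01 = €4,454.01.
Total interest = total paid − principal = €4,454.01 − €4,234.62 = €219.39.

€219.39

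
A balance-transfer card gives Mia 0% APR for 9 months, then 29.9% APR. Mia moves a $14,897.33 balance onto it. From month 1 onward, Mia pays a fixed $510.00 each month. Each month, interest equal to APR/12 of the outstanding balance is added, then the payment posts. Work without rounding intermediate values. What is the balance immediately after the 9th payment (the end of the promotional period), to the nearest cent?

$10,307.33

Promo months 1–9 at r₀ = 0%/12 = 0; months 10+ at r₁ = 29.9%/12 = 0.0249167.
After month 9 (no interest yet): B = $14,897.33 − 9·$510.00 = $10,307.33.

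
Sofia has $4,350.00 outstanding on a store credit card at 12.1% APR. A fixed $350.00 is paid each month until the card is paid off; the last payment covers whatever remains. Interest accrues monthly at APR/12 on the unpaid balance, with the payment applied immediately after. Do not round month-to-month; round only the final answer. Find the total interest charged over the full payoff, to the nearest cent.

Monthly rate r = 12.1%/12 = 1.00833% = 0.0100833.
Payoff takes n = ⌈−ln(1 − rB₀/P)/ln(1+r)⌉ = ⌈13.346⌉ = 14 payments; the last is $121.52.
Total paid = 13·$350.00 + $121.52 = $4,671.52.
Total interest = total paid − principal = $4,671.52 − $4,350.00 = $321.52.

$321.52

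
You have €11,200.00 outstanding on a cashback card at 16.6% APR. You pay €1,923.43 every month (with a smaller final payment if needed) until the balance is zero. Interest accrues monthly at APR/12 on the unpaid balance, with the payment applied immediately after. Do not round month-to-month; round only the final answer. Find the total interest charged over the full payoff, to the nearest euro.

€559

Monthly rate r = 16.6%/12 = 1.38333% = 0.0138333.
Payoff takes n = ⌈−ln(1 − rB₀/P)/ln(1+r)⌉ = ⌈6.113⌉ = 7 payments; the last is €218.20.
Total paid = 6·€1,923.43 + €218.20 = €11,758.78.
Total interest = total paid − principal = €11,758.78 − €11,200.00 = €558.78.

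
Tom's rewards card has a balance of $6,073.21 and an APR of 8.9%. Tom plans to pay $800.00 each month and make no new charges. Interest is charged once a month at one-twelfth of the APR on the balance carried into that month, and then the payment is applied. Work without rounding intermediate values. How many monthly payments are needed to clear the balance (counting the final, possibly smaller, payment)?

Monthly rate r = 8.9%/12 = 0.741667% = 0.00741667.
Recurrence: B ← B·(1+r) − $800.00.
Month 1: interest $45.04; balance after payment $5,318.25.
Month 2: interest $39.44; balance after payment $4,557.70.
Closed form: n = −ln(1 − rB₀/P)/ln(1+r) = −ln(0.9437)/ln(1.00742) ≈ 7.843, so the balance reaches zero during payment 8.

8 payments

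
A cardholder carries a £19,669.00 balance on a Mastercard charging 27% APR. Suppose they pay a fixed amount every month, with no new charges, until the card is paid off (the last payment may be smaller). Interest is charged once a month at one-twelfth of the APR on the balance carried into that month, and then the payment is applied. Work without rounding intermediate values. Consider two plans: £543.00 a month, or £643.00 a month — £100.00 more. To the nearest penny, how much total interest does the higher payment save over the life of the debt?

£7,496.56

Monthly rate r = 27%/12 = 2.25% = 0.0225.
At £543.00/mo: n = ⌈−ln(1 − rB₀/P)/ln(1+r)⌉ = 76 payments (last £456.64); total interest = total paid − £19,669.00 = £21,512.64.
At £643.00/mo: 53 payments (last £249.08); total interest £14,016.08.
Interest saved = £21,512.64 − £14,016.08 = £7,496.56.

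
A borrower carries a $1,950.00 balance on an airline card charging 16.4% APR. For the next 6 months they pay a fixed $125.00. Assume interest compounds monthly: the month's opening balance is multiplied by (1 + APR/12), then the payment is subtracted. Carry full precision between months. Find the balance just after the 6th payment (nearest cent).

Monthly rate r = 16.4%/12 = 1.36667% = 0.0136667.
Each month: B ← B·(1+r) − $125.00.
Month 1: interest $26.65; balance after payment $1,851.65.
Month 2: interest $25.31; balance after payment $1,751.96.
Month 3: interest $23.94; balance after payment $1,650.90.
Month 4: interest $22.56; balance after payment $1,548.46.
Month 5: interest $21.16; balance after payment $1,444.62.
Month 6: interest $19.74; balance after payment $1,339.37.

$1,339.37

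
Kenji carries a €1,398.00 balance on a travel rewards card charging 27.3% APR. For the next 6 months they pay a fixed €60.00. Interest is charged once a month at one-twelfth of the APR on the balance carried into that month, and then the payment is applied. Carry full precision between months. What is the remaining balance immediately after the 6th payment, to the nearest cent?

€1,218.91

Monthly rate r = 27.3%/12 = 2.275% = 0.02275.
Each month: B ← B·(1+r) − €60.00.
Month 1: interest €31.80; balance after payment €1,369.80.
Month 2: interest €31.16; balance after payment €1,340.97.
Month 3: interest €30.51; balance after payment €1,311.47.
Month 4: interest €29.84; balance after payment €1,281.31.
Month 5: interest €29.15; balance after payment €1,250.46.
Month 6: interest €28.45; balance after payment €1,218.91.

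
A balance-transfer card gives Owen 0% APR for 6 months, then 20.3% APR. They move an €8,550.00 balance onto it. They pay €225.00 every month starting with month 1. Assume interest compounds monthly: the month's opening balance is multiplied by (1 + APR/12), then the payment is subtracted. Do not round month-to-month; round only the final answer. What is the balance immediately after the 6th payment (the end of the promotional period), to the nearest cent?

€7,200.00

Promo months 1–6 at r₀ = 0%/12 = 0; months 7+ at r₁ = 20.3%/12 = 0.0169167.
After month 6 (no interest yet): B = €8,550.00 − 6·€225.00 = €7,200.00.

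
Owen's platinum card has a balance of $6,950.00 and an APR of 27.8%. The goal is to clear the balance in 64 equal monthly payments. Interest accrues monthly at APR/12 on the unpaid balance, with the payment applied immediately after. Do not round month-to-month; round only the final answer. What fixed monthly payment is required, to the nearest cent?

$209.35

Monthly rate r = 27.8%/12 = 2.31667% = 0.0231667.
Level-payment amortization: P = B₀·r / (1 − (1+r)^(−n)) = 6950.00·0.0231667 / (1 − 1.02317^(−64)).
Denominator 1 − (1+r)^(−64) = 0.769095983.
P = 161.008 / 0.769095983 ≈ 209.35.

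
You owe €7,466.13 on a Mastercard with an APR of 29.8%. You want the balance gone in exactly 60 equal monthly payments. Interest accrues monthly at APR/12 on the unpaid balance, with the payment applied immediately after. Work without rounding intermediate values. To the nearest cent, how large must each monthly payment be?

€240.64

Monthly rate r = 29.8%/12 = 2.48333% = 0.0248333.
Level-payment amortization: P = B₀·r / (1 − (1+r)^(−n)) = 7466.13·0.0248333 / (1 − 1.02483^(−60)).
Denominator 1 − (1+r)^(−60) = 0.770487977.
P = 185.409 / 0.770487977 ≈ 240.64.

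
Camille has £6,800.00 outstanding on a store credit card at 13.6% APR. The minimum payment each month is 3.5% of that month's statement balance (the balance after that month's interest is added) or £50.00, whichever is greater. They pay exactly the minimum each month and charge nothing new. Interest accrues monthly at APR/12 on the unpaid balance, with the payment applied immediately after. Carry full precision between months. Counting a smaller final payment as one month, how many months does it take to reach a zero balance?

99 months

Monthly rate r = 13.6%/12 = 1.13333% = 0.0113333.
While 3.5% of the post-interest balance exceeds £50.00, each month B ← (B·(1+r))·(1 − 0.035), i.e. B shrinks by the factor (1+r)·0.965 = 0.97594.
This holds for months 1–65. Entering month 66 the balance is £1,396.10; 3.5% of the post-interest balance is now below £50.00, so the flat £50.00 minimum applies from here.
From month 66 a fixed £50.00 at rate r clears £1,396.10 in 34 more payments. Total: 65 + 34 = 99 months.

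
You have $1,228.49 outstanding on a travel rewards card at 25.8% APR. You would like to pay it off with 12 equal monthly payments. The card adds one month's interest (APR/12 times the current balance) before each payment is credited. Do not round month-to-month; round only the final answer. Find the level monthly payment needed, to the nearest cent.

$117.24

Monthly rate r = 25.8%/12 = 2.15% = 0.0215.
Level-payment amortization: P = B₀·r / (1 − (1+r)^(−n)) = 1228.49·0.0215 / (1 − 1.0215^(−12)).
Denominator 1 − (1+r)^(−12) = 0.225289311.
P = 26.4125 / 0.225289311 ≈ 117.24.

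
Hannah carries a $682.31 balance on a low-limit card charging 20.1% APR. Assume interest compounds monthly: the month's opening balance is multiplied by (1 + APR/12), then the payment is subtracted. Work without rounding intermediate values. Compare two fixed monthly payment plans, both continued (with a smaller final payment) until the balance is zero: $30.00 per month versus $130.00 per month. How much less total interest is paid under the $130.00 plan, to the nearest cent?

Monthly rate r = 20.1%/12 = 1.675% = 0.01675.
At $30.00/mo: n = ⌈−ln(1 − rB₀/P)/ln(1+r)⌉ = 29 payments (last $26.15); total interest = total paid − $682.31 = $183.84.
At $130.00/mo: 6 payments (last $70.42); total interest $38.11.
Interest saved = $183.84 − $38.11 = $145.73.

$145.73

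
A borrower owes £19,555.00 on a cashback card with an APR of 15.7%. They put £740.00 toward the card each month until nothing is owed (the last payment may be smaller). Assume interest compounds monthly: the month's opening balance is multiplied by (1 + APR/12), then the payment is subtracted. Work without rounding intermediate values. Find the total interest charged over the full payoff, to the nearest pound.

Monthly rate r = 15.7%/12 = 1.30833% = 0.0130833.
Payoff takes n = ⌈−ln(1 − rB₀/P)/ln(1+r)⌉ = ⌈32.638⌉ = 33 payments; the last is £473.21.
Total paid = 32·£740.00 + £473.21 = £24,153.21.
Total interest = total paid − principal = £24,153.21 − £19,555.00 = £4,598.21.

£4,598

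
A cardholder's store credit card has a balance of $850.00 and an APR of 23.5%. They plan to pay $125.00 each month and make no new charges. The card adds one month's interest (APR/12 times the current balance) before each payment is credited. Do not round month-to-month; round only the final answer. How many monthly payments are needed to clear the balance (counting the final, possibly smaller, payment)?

8 payments

Monthly rate r = 23.5%/12 = 1.95833% = 0.0195833.
Recurrence: B ← B·(1+r) − $125.00.
Month 1: interest $16.65; balance after payment $741.65.
Month 2: interest $14.52; balance after payment $631.17.
Closed form: n = −ln(1 − rB₀/P)/ln(1+r) = −ln(0.86683)/ln(1.01958) ≈ 7.369, so the balance reaches zero during payment 8.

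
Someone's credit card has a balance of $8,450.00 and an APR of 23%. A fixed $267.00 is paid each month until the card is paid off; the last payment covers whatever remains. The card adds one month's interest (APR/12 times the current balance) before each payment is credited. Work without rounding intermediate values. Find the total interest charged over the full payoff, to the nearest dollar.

Monthly rate r = 23%/12 = 1.91667% = 0.0191667.
Payoff takes n = ⌈−ln(1 − rB₀/P)/ln(1+r)⌉ = ⌈49.138⌉ = 50 payments; the last is $37.03.
Total paid = 49·$267.00 + $37.03 = $13,120.03.
Total interest = total paid − principal = $13,120.03 − $8,450.00 = $4,670.03.

$4,670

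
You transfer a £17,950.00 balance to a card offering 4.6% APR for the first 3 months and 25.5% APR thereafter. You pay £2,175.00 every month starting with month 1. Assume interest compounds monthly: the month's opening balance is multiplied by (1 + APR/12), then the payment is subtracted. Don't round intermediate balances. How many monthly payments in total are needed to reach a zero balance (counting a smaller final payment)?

9 payments

Promo months 1–3 at r₀ = 4.6%/12 = 0.00383333; months 4+ at r₁ = 25.5%/12 = 0.02125.
After month 3: iterate B ← B·(1+r₀) − £2,175.00 for 3 months → £11,607.17.
Then at r₁ with £2,175.00/mo: n₂ = −ln(1 − r₁·B/P)/ln(1+r₁) ≈ 5.72 → 6 more payments.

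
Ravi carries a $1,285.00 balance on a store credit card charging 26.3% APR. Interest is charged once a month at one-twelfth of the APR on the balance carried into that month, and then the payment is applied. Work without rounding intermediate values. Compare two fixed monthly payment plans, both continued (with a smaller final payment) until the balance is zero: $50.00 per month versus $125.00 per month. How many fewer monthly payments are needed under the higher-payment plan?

27 fewer payments

Monthly rate r = 26.3%/12 = 2.19167% = 0.0219167.
At $50.00/mo: n = ⌈−ln(1 − rB₀/P)/ln(1+r)⌉ = 39 payments (last $10.64); total interest = total paid − $1,285.00 = $625.64.
At $125.00/mo: 12 payments (last $97.12); total interest $187.12.
Payments saved = 39 − 12 = 27.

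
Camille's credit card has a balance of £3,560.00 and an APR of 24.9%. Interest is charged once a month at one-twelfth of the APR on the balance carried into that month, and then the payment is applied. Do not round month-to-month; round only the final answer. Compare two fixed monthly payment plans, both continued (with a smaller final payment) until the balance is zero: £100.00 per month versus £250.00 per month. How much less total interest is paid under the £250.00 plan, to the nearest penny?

Monthly rate r = 24.9%/12 = 2.075% = 0.02075.
At £100.00/mo: n = ⌈−ln(1 − rB₀/P)/ln(1+r)⌉ = 66 payments (last £34.99); total interest = total paid − £3,560.00 = £2,974.99.
At £250.00/mo: 18 payments (last £13.50); total interest £703.50.
Interest saved = £2,974.99 − £703.50 = £2,271.49.

£2,271.49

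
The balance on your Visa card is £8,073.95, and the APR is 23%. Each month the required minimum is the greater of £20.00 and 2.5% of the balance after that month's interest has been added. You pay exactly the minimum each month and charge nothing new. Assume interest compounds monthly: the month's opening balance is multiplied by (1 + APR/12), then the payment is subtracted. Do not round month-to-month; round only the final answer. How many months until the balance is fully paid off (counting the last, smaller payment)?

442 months

Monthly rate r = 23%/12 = 1.91667% = 0.0191667.
While 2.5% of the post-interest balance exceeds £20.00, each month B ← (B·(1+r))·(1 − 0.025), i.e. B shrinks by the factor (1+r)·0.975 = 0.99369.
This holds for months 1–369. Entering month 370 the balance is £780.32; 2.5% of the post-interest balance is now below £20.00, so the flat £20.00 minimum applies from here.
From month 370 a fixed £20.00 at rate r clears £780.32 in 73 more payments. Total: 369 + 73 = 442 months.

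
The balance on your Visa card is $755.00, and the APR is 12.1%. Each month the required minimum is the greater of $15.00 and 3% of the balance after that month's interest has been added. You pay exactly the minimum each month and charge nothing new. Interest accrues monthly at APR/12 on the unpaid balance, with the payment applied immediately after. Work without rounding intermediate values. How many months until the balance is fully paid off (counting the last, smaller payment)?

61 months

Monthly rate r = 12.1%/12 = 1.00833% = 0.0100833.
While 3% of the post-interest balance exceeds $15.00, each month B ← (B·(1+r))·(1 − 0.03), i.e. B shrinks by the factor (1+r)·0.97 = 0.97978.
This holds for months 1–21. Entering month 22 the balance is $491.65; 3% of the post-interest balance is now below $15.00, so the flat $15.00 minimum applies from here.
From month 22 a fixed $15.00 at rate r clears $491.65 in 40 more payments. Total: 21 + 40 = 61 months.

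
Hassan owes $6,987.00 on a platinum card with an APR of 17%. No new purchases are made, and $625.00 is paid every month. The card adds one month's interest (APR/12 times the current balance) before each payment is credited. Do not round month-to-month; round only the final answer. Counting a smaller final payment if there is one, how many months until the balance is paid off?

13 months

Monthly rate r = 17%/12 = 1.41667% = 0.0141667.
Recurrence: B ← B·(1+r) − $625.00.
Month 1: interest $98.98; balance after payment $6,460.98.
Month 2: interest $91.53; balance after payment $5,927.51.
Closed form: n = −ln(1 − rB₀/P)/ln(1+r) = −ln(0.84163)/ln(1.01417) ≈ 12.257, so the balance reaches zero during payment 13.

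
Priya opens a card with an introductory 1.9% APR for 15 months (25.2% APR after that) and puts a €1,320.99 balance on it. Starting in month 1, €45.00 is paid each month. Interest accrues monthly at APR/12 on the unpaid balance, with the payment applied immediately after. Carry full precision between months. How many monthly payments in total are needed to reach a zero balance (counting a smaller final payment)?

34 payments

Promo months 1–15 at r₀ = 1.9%/12 = 0.00158333; months 16+ at r₁ = 25.2%/12 = 0.021.
After month 15: iterate B ← B·(1+r₀) − €45.00 for 15 months → €670.18.
Then at r₁ with €45.00/mo: n₂ = −ln(1 − r₁·B/P)/ln(1+r₁) ≈ 18.05 → 19 more payments.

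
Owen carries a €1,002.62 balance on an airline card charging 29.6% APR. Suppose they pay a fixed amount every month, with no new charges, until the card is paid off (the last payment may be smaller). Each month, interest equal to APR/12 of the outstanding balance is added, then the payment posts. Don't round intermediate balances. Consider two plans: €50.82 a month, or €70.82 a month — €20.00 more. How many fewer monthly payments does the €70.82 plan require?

Monthly rate r = 29.6%/12 = 2.46667% = 0.0246667.
At €50.82/mo: n = ⌈−ln(1 − rB₀/P)/ln(1+r)⌉ = 28 payments (last €18.64); total interest = total paid − €1,002.62 = €388.16.
At €70.82/mo: 18 payments (last €44.75); total interest €246.07.
Payments saved = 28 − 18 = 10.

10 fewer payments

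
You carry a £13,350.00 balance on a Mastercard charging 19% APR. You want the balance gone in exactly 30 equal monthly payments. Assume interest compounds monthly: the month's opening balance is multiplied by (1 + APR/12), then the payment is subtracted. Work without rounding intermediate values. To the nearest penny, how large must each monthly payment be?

£562.47

Monthly rate r = 19%/12 = 1.58333% = 0.0158333.
Level-payment amortization: P = B₀·r / (1 − (1+r)^(−n)) = 13350.00·0.0158333 / (1 − 1.01583^(−30)).
Denominator 1 − (1+r)^(−30) = 0.375796481.
P = 211.375 / 0.375796481 ≈ 562.47.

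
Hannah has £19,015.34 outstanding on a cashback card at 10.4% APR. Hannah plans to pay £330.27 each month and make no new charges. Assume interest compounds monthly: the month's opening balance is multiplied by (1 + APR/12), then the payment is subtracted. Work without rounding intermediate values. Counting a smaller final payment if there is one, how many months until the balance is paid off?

Monthly rate r = 10.4%/12 = 0.866667% = 0.00866667.
Recurrence: B ← B·(1+r) − £330.27.
Month 1: interest £164.80; balance after payment £18,849.87.
Month 2: interest £163.37; balance after payment £18,682.97.
Closed form: n = −ln(1 − rB₀/P)/ln(1+r) = −ln(0.50102)/ln(1.00867) ≈ 80.089, so the balance reaches zero during payment 81.

81 payments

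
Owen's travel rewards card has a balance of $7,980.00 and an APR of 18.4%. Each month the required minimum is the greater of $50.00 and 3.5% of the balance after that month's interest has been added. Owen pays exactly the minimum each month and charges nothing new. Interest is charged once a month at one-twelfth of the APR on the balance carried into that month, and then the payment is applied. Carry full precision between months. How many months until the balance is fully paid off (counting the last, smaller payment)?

Monthly rate r = 18.4%/12 = 1.53333% = 0.0153333.
While 3.5% of the post-interest balance exceeds $50.00, each month B ← (B·(1+r))·(1 − 0.035), i.e. B shrinks by the factor (1+r)·0.965 = 0.9798.
This holds for months 1–86. Entering month 87 the balance is $1,379.42; 3.5% of the post-interest balance is now below $50.00, so the flat $50.00 minimum applies from here.
From month 87 a fixed $50.00 at rate r clears $1,379.42 in 37 more payments. Total: 86 + 37 = 123 months.

123 months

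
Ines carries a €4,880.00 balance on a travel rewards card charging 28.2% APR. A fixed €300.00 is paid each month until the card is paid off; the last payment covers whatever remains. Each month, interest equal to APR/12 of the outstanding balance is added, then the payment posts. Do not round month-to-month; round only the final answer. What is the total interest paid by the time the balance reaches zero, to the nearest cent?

Monthly rate r = 28.2%/12 = 2.35% = 0.0235.
Payoff takes n = ⌈−ln(1 − rB₀/P)/ln(1+r)⌉ = ⌈20.738⌉ = 21 payments; the last is €221.99.
Total paid = 20·€300.00 + €221.99 = €6,221.99.
Total interest = total paid − principal = €6,221.99 − €4,880.00 = €1,341.99.

€1,341.99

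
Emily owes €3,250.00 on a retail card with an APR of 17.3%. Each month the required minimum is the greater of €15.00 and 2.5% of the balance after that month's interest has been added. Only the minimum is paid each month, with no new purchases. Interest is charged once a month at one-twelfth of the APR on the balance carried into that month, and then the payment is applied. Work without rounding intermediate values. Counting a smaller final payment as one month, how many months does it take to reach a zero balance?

214 months

Monthly rate r = 17.3%/12 = 1.44167% = 0.0144167.
While 2.5% of the post-interest balance exceeds €15.00, each month B ← (B·(1+r))·(1 − 0.025), i.e. B shrinks by the factor (1+r)·0.975 = 0.98906.
This holds for months 1–155. Entering month 156 the balance is €590.39; 2.5% of the post-interest balance is now below €15.00, so the flat €15.00 minimum applies from here.
From month 156 a fixed €15.00 at rate r clears €590.39 in 59 more payments. Total: 155 + 59 = 214 months.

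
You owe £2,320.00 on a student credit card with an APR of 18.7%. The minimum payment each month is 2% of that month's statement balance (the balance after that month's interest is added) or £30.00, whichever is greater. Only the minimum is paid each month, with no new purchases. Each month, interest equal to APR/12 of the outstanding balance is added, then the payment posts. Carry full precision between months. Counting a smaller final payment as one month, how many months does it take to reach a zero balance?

Monthly rate r = 18.7%/12 = 1.55833% = 0.0155833.
While 2% of the post-interest balance exceeds £30.00, each month B ← (B·(1+r))·(1 − 0.02), i.e. B shrinks by the factor (1+r)·0.98 = 0.99527.
This holds for months 1–96. Entering month 97 the balance is £1,471.92; 2% of the post-interest balance is now below £30.00, so the flat £30.00 minimum applies from here.
From month 97 a fixed £30.00 at rate r clears £1,471.92 in 94 more payments. Total: 96 + 94 = 190 months.

190 months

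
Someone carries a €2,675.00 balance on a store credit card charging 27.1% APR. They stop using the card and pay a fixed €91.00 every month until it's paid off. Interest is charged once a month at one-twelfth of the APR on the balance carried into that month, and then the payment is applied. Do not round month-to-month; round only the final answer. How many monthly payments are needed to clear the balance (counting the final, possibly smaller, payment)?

Monthly rate r = 27.1%/12 = 2.25833% = 0.0225833.
Recurrence: B ← B·(1+r) − €91.00.
Month 1: interest €60.41; balance after payment €2,644.41.
Month 2: interest €59.72; balance after payment €2,613.13.
Closed form: n = −ln(1 − rB₀/P)/ln(1+r) = −ln(0.33615)/ln(1.02258) ≈ 48.818, so the balance reaches zero during payment 49.

49 payments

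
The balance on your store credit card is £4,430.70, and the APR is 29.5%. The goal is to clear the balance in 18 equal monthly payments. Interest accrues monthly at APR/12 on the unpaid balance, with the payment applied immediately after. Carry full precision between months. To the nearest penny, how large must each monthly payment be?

Monthly rate r = 29.5%/12 = 2.45833% = 0.0245833.
Level-payment amortization: P = B₀·r / (1 − (1+r)^(−n)) = 4430.70·0.0245833 / (1 − 1.02458^(−18)).
Denominator 1 − (1+r)^(−18) = 0.354124466.
P = 108.921 / 0.354124466 ≈ 307.58.

£307.58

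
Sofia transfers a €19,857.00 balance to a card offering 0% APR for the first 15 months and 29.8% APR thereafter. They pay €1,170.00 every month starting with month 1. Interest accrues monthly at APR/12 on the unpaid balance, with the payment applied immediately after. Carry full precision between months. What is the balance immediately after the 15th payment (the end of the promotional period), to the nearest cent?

€2,307.00

Promo months 1–15 at r₀ = 0%/12 = 0; months 16+ at r₁ = 29.8%/12 = 0.0248333.
After month 15 (no interest yet): B = €19,857.00 − 15·€1,170.00 = €2,307.00.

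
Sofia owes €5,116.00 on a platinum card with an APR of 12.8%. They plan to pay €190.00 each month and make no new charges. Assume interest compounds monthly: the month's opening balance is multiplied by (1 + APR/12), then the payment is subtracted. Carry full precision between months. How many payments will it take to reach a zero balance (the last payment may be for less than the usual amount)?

Monthly rate r = 12.8%/12 = 1.06667% = 0.0106667.
Recurrence: B ← B·(1+r) − €190.00.
Month 1: interest €54.57; balance after payment €4,980.57.
Month 2: interest €53.13; balance after payment €4,843.70.
Closed form: n = −ln(1 − rB₀/P)/ln(1+r) = −ln(0.71279)/ln(1.01067) ≈ 31.910, so the balance reaches zero during payment 32.

32 months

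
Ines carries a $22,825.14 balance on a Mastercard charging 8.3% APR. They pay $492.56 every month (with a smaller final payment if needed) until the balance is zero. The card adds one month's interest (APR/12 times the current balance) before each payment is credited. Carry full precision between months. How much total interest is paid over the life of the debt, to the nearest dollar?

$4,789

Monthly rate r = 8.3%/12 = 0.691667% = 0.00691667.
Payoff takes n = ⌈−ln(1 − rB₀/P)/ln(1+r)⌉ = ⌈56.061⌉ = 57 payments; the last is $30.34.
Total paid = 56·$492.56 + $30.34 = $27,613.70.
Total interest = total paid − principal = $27,613.70 − $22,825.14 = $4,788.56.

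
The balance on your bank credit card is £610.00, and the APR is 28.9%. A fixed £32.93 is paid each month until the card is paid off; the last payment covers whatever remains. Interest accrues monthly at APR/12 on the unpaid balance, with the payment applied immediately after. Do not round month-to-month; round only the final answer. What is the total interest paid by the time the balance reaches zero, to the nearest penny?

Monthly rate r = 28.9%/12 = 2.40833% = 0.0240833.
Payoff takes n = ⌈−ln(1 − rB₀/P)/ln(1+r)⌉ = ⌈24.826⌉ = 25 payments; the last is £27.26.
Total paid = 24·£32.93 + £27.26 = £817.58.
Total interest = total paid − principal = £817.58 − £610.00 = £207.58.

£207.58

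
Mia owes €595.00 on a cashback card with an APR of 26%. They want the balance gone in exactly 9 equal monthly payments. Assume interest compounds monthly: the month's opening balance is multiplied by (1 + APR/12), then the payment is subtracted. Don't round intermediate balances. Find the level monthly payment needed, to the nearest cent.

Monthly rate r = 26%/12 = 2.16667% = 0.0216667.
Level-payment amortization: P = B₀·r / (1 − (1+r)^(−n)) = 595.00·0.0216667 / (1 − 1.02167^(−9)).
Denominator 1 − (1+r)^(−9) = 0.175450025.
P = 12.8917 / 0.175450025 ≈ 73.48.

€73.48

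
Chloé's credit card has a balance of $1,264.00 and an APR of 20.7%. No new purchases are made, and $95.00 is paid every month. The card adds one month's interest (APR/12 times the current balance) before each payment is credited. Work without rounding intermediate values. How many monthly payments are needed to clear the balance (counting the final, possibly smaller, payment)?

16 payments

Monthly rate r = 20.7%/12 = 1.725% = 0.01725.
Recurrence: B ← B·(1+r) − $95.00.
Month 1: interest $21.80; balance after payment $1,190.80.
Month 2: interest $20.54; balance after payment $1,116.35.
Closed form: n = −ln(1 − rB₀/P)/ln(1+r) = −ln(0.77048)/ln(1.01725) ≈ 15.245, so the balance reaches zero during payment 16.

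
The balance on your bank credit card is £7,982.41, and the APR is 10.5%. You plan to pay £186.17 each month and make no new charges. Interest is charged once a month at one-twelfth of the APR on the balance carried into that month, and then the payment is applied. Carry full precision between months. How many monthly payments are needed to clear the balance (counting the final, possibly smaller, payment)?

Monthly rate r = 10.5%/12 = 0.875% = 0.00875.
Recurrence: B ← B·(1+r) − £186.17.
Month 1: interest £69.85; balance after payment £7,866.09.
Month 2: interest £68.83; balance after payment £7,748.74.
Closed form: n = −ln(1 − rB₀/P)/ln(1+r) = −ln(0.62483)/ln(1.00875) ≈ 53.981, so the balance reaches zero during payment 54.

54 payments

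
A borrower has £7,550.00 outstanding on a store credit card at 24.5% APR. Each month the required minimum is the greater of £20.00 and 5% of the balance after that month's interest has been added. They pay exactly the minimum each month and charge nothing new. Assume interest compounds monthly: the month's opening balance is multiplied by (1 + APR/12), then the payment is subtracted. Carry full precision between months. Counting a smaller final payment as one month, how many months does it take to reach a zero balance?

Monthly rate r = 24.5%/12 = 2.04167% = 0.0204167.
While 5% of the post-interest balance exceeds £20.00, each month B ← (B·(1+r))·(1 − 0.05), i.e. B shrinks by the factor (1+r)·0.95 = 0.9694.
This holds for months 1–96. Entering month 97 the balance is £381.99; 5% of the post-interest balance is now below £20.00, so the flat £20.00 minimum applies from here.
From month 97 a fixed £20.00 at rate r clears £381.99 in 25 more payments. Total: 96 + 25 = 121 months.

121 months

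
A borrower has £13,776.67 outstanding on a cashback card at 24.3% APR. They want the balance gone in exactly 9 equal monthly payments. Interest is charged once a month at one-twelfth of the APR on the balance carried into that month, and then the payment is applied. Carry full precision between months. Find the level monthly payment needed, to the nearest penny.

Monthly rate r = 24.3%/12 = 2.025% = 0.02025.
Level-payment amortization: P = B₀·r / (1 − (1+r)^(−n)) = 13776.67·0.02025 / (1 − 1.02025^(−9)).
Denominator 1 − (1+r)^(−9) = 0.165088258.
P = 278.978 / 0.165088258 ≈ 1689.87.

£1,689.87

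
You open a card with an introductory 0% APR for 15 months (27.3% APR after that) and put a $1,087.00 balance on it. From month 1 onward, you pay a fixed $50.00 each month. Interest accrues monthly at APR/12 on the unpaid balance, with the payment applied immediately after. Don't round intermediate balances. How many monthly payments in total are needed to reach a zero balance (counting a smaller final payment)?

23 months

Promo months 1–15 at r₀ = 0%/12 = 0; months 16+ at r₁ = 27.3%/12 = 0.02275.
After month 15 (no interest yet): B = $1,087.00 − 15·$50.00 = $337.00.
Then at r₁ with $50.00/mo: n₂ = −ln(1 − r₁·B/P)/ln(1+r₁) ≈ 7.40 → 8 more payments.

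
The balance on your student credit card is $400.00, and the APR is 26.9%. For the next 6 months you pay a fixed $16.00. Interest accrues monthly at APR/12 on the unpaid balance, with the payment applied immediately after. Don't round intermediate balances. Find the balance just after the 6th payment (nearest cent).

Monthly rate r = 26.9%/12 = 2.24167% = 0.0224167.
Each month: B ← B·(1+r) − $16.00.
Month 1: interest $8.97; balance after payment $392.97.
Month 2: interest $8.81; balance after payment $385.78.
Month 3: interest $8.65; balance after payment $378.42.
Month 4: interest $8.48; balance after payment $370.91.
Month 5: interest $8.31; balance after payment $363.22.
Month 6: interest $8.14; balance after payment $355.36.

$355.36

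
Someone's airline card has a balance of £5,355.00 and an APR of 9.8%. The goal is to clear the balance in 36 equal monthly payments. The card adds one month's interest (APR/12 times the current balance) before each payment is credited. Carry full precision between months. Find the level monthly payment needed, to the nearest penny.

£172.29

Monthly rate r = 9.8%/12 = 0.816667% = 0.00816667.
Level-payment amortization: P = B₀·r / (1 − (1+r)^(−n)) = 5355.00·0.00816667 / (1 − 1.00817^(−36)).
Denominator 1 − (1+r)^(−36) = 0.253833114.
P = 43.7325 / 0.253833114 ≈ 172.29.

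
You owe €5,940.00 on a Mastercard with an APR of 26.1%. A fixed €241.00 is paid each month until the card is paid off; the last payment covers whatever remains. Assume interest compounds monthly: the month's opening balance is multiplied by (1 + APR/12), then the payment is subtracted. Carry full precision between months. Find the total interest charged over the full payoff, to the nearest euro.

€2,663

Monthly rate r = 26.1%/12 = 2.175% = 0.02175.
Payoff takes n = ⌈−ln(1 − rB₀/P)/ln(1+r)⌉ = ⌈35.695⌉ = 36 payments; the last is €168.01.
Total paid = 35·€241.00 + €168.01 = €8,603.01.
Total interest = total paid − principal = €8,603.01 − €5,940.00 = €2,663.01.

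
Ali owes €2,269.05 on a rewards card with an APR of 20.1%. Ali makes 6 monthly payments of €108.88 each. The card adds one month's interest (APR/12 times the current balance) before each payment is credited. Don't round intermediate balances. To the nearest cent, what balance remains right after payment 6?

€1,825.60

Monthly rate r = 20.1%/12 = 1.675% = 0.01675.
Each month: B ← B·(1+r) − €108.88.
Month 1: interest €38.01; balance after payment €2,198.18.
Month 2: interest €36.82; balance after payment €2,126.12.
Month 3: interest €35.61; balance after payment €2,052.85.
Month 4: interest €34.39; balance after payment €1,978.35.
Month 5: interest €33.14; balance after payment €1,902.61.
Month 6: interest €31.87; balance after payment €1,825.60.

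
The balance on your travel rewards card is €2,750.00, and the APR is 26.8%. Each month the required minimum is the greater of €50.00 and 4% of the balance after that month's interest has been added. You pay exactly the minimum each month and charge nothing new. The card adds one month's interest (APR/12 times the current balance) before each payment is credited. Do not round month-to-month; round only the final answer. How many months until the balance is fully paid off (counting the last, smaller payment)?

80 months

Monthly rate r = 26.8%/12 = 2.23333% = 0.0223333.
While 4% of the post-interest balance exceeds €50.00, each month B ← (B·(1+r))·(1 − 0.04), i.e. B shrinks by the factor (1+r)·0.96 = 0.98144.
This holds for months 1–44. Entering month 45 the balance is €1,205.97; 4% of the post-interest balance is now below €50.00, so the flat €50.00 minimum applies from here.
From month 45 a fixed €50.00 at rate r clears €1,205.97 in 36 more payments. Total: 44 + 36 = 80 months.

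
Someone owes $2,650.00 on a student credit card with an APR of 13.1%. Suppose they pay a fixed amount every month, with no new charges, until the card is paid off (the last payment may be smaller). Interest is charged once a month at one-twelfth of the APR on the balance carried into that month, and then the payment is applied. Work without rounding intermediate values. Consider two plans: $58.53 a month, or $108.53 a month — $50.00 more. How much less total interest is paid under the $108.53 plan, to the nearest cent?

$576.24

Monthly rate r = 13.1%/12 = 1.09167% = 0.0109167.
At $58.53/mo: n = ⌈−ln(1 − rB₀/P)/ln(1+r)⌉ = 63 payments (last $46.26); total interest = total paid − $2,650.00 = $1,025.12.
At $108.53/mo: 29 payments (last $60.04); total interest $448.88.
Interest saved = $1,025.12 − $448.88 = $576.24.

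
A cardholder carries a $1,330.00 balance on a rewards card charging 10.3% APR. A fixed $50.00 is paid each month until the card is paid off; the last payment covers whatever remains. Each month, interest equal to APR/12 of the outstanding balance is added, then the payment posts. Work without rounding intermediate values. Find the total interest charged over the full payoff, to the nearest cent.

$186.31

Monthly rate r = 10.3%/12 = 0.858333% = 0.00858333.
Payoff takes n = ⌈−ln(1 − rB₀/P)/ln(1+r)⌉ = ⌈30.325⌉ = 31 payments; the last is $16.31.
Total paid = 30·$50.00 + $16.31 = $1,516.31.
Total interest = total paid − principal = $1,516.31 − $1,330.00 = $186.31.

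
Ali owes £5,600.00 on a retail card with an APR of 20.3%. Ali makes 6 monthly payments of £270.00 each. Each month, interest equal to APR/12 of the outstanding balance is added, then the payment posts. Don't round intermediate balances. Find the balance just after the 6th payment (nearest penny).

£4,502.91

Monthly rate r = 20.3%/12 = 1.69167% = 0.0169167.
Each month: B ← B·(1+r) − £270.00.
Month 1: interest £94.73; balance after payment £5,424.73.
Month 2: interest £91.77; balance after payment £5,246.50.
Month 3: interest £88.75; balance after payment £5,065.26.
Month 4: interest £85.69; balance after payment £4,880.94.
Month 5: interest £82.57; balance after payment £4,693.51.
Month 6: interest £79.40; balance after payment £4,502.91.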